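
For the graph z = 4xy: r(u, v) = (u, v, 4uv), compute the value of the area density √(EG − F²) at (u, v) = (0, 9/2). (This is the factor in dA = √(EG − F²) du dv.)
√(EG − F²)|_{(0, 9/2)} = 5*sqrt(13)

E = 16*v^2 + 1, F = 16*u*v, G = 16*u^2 + 1, so EG − F² = 16*u^2 + 16*v^2 + 1. Taking the positive square root: √(EG − F²) = sqrt(16*u^2 + 16*v^2 + 1). At (u, v) = (0, 9/2): 5*sqrt(13).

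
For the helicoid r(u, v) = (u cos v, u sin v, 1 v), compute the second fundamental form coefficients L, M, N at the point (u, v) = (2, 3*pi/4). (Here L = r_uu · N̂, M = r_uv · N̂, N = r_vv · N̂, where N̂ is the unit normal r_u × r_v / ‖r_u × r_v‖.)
L = 0;  M = -sqrt(5)/5;  N = 0

Compute the unit normal N̂(u, v) = (sin(v)/sqrt(u^2 + 1), -cos(v)/sqrt(u^2 + 1), u/sqrt(u^2 + 1)), and the second partials r_uu, r_uv, r_vv. Take dot products:
  L(u, v) = r_uu · N̂ = 0,
  M(u, v) = r_uv · N̂ = -1/sqrt(u^2 + 1),
  N(u, v) = r_vv · N̂ = 0.
Evaluating at (u, v) = (2, 3*pi/4):
  L = 0, M = -sqrt(5)/5, N = 0.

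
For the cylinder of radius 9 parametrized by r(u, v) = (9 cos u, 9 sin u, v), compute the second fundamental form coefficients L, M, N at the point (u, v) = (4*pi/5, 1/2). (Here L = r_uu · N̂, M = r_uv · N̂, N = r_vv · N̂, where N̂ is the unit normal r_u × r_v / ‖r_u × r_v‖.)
L = -9;  M = 0;  N = 0

Compute the unit normal N̂(u, v) = (cos(u), sin(u), 0), and the second partials r_uu, r_uv, r_vv. Take dot products:
  L(u, v) = r_uu · N̂ = -9,
  M(u, v) = r_uv · N̂ = 0,
  N(u, v) = r_vv · N̂ = 0.
Evaluating at (u, v) = (4*pi/5, 1/2):
  L = -9, M = 0, N = 0.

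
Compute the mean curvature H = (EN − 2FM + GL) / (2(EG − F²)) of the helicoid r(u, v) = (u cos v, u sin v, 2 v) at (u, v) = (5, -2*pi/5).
H = 0

With E = 1, F = 0, G = u^2 + 4, L = 0, M = -2/sqrt(u^2 + 4), N = 0, assemble
  H = (EN − 2FM + GL) / (2(EG − F²)) = 0.
At (u, v) = (5, -2*pi/5): H = 0.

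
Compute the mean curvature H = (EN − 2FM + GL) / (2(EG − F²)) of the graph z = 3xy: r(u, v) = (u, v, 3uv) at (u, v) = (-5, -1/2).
H = -540*sqrt(913)/833569

With E = 9*v^2 + 1, F = 9*u*v, G = 9*u^2 + 1, L = 0, M = 3/sqrt(9*u^2 + 9*v^2 + 1), N = 0, assemble
  H = (EN − 2FM + GL) / (2(EG − F²)) = -27*u*v/(9*u^2 + 9*v^2 + 1)^(3/2).
At (u, v) = (-5, -1/2): H = -540*sqrt(913)/833569.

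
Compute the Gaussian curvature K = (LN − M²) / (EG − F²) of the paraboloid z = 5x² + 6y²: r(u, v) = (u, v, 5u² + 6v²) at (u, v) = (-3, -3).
K = 120/4826809

Coefficients of the first fundamental form: E = 100*u^2 + 1, F = 120*u*v, G = 144*v^2 + 1.
Coefficients of the second fundamental form: L = 10/sqrt(100*u^2 + 144*v^2 + 1), M = 0, N = 12/sqrt(100*u^2 + 144*v^2 + 1).
Assemble K = (LN − M²)/(EG − F²) = 120/(10000*u^4 + 28800*u^2*v^2 + 200*u^2 + 20736*v^4 + 288*v^2 + 1). At (u, v) = (-3, -3): K = 120/4826809.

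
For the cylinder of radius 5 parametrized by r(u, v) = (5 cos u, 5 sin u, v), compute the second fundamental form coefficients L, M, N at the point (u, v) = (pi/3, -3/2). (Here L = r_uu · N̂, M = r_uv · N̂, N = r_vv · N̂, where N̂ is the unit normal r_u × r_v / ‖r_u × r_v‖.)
L = -5;  M = 0;  N = 0

Compute the unit normal N̂(u, v) = (cos(u), sin(u), 0), and the second partials r_uu, r_uv, r_vv. Take dot products:
  L(u, v) = r_uu · N̂ = -5,
  M(u, v) = r_uv · N̂ = 0,
  N(u, v) = r_vv · N̂ = 0.
Evaluating at (u, v) = (pi/3, -3/2):
  L = -5, M = 0, N = 0.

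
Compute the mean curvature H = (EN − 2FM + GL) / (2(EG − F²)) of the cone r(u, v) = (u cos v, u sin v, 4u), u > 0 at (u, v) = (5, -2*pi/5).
H = 2*sqrt(17)/85

With E = 17, F = 0, G = u^2, L = 0, M = 0, N = 4*sqrt(17)*u^2/(17*Abs(u)), assemble
  H = (EN − 2FM + GL) / (2(EG − F²)) = 2*sqrt(17)/(17*Abs(u)).
At (u, v) = (5, -2*pi/5): H = 2*sqrt(17)/85.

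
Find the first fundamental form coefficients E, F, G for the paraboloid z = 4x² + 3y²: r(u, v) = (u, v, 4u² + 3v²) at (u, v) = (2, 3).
E = 257;  F = 288;  G = 325

Partials: r_u = (1, 0, 8*u), r_v = (0, 1, 6*v). As functions of (u, v):
  E = r_u · r_u = 64*u^2 + 1,
  F = r_u · r_v = 48*u*v,
  G = r_v · r_v = 36*v^2 + 1.
Evaluating at (u, v) = (2, 3): E = 257, F = 288, G = 325.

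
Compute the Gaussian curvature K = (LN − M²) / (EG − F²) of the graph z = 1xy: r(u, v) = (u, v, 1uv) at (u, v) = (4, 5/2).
K = -16/8649

Coefficients of the first fundamental form: E = v^2 + 1, F = u*v, G = u^2 + 1.
Coefficients of the second fundamental form: L = 0, M = 1/sqrt(u^2 + v^2 + 1), N = 0.
Assemble K = (LN − M²)/(EG − F²) = 1/((u^2*v^2 - (u^2 + 1)*(v^2 + 1))*(u^2 + v^2 + 1)). At (u, v) = (4, 5/2): K = -16/8649.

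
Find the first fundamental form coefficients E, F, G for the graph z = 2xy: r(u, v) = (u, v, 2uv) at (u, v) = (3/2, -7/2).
E = 50;  F = -21;  G = 10

Partials: r_u = (1, 0, 2*v), r_v = (0, 1, 2*u). As functions of (u, v):
  E = r_u · r_u = 4*v^2 + 1,
  F = r_u · r_v = 4*u*v,
  G = r_v · r_v = 4*u^2 + 1.
Evaluating at (u, v) = (3/2, -7/2): E = 50, F = -21, G = 10.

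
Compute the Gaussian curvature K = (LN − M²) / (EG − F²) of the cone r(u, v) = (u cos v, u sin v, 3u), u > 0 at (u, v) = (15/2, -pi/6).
K = 0

Coefficients of the first fundamental form: E = 10, F = 0, G = u^2.
Coefficients of the second fundamental form: L = 0, M = 0, N = 3*sqrt(10)*u^2/(10*Abs(u)).
Assemble K = (LN − M²)/(EG − F²) = 0. At (u, v) = (15/2, -pi/6): K = 0.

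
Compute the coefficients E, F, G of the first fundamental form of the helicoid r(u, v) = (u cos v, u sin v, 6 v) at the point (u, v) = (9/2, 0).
E = 1;  F = 0;  G = 225/4

Partials: r_u = (cos(v), sin(v), 0), r_v = (-u*sin(v), u*cos(v), 6). As functions of (u, v):
  E = r_u · r_u = 1,
  F = r_u · r_v = 0,
  G = r_v · r_v = u^2 + 36.
Evaluating at (u, v) = (9/2, 0): E = 1, F = 0, G = 225/4.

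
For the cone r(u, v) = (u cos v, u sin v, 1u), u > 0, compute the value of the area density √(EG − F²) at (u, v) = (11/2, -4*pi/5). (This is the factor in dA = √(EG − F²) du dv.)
√(EG − F²)|_{(11/2, -4*pi/5)} = 11*sqrt(2)/2

E = 2, F = 0, G = u^2, so EG − F² = 2*u^2. Taking the positive square root: √(EG − F²) = sqrt(2)*Abs(u). At (u, v) = (11/2, -4*pi/5): 11*sqrt(2)/2.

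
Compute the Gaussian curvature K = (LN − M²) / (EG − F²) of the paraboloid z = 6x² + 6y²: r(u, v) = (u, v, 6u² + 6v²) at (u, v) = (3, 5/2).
K = 144/4826809

Coefficients of the first fundamental form: E = 144*u^2 + 1, F = 144*u*v, G = 144*v^2 + 1.
Coefficients of the second fundamental form: L = 12/sqrt(144*u^2 + 144*v^2 + 1), M = 0, N = 12/sqrt(144*u^2 + 144*v^2 + 1).
Assemble K = (LN − M²)/(EG − F²) = 144/(20736*u^4 + 41472*u^2*v^2 + 288*u^2 + 20736*v^4 + 288*v^2 + 1). At (u, v) = (3, 5/2): K = 144/4826809.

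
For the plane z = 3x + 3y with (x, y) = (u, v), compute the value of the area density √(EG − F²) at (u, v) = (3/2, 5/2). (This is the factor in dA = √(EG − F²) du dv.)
√(EG − F²)|_{(3/2, 5/2)} = sqrt(19)

E = 10, F = 9, G = 10, so EG − F² = 19. Taking the positive square root: √(EG − F²) = sqrt(19). At (u, v) = (3/2, 5/2): sqrt(19).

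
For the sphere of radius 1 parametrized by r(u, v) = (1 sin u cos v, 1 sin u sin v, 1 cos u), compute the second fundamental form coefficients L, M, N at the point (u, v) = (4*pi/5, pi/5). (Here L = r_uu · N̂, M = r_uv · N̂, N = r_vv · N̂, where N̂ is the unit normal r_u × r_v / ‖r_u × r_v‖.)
L = -1;  M = 0;  N = -5/8 + sqrt(5)/8

Compute the unit normal N̂(u, v) = (sin(u)^2*cos(v)/Abs(sin(u)), sin(u)^2*sin(v)/Abs(sin(u)), sin(2*u)/(2*Abs(sin(u)))), and the second partials r_uu, r_uv, r_vv. Take dot products:
  L(u, v) = r_uu · N̂ = -sin(u)/Abs(sin(u)),
  M(u, v) = r_uv · N̂ = 0,
  N(u, v) = r_vv · N̂ = -sin(u)^3/Abs(sin(u)).
Evaluating at (u, v) = (4*pi/5, pi/5):
  L = -1, M = 0, N = -5/8 + sqrt(5)/8.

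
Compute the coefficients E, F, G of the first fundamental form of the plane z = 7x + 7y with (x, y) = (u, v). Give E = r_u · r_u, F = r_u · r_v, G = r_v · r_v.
E = 50;  F = 49;  G = 50

Compute partials: r_u = (1, 0, 7), r_v = (0, 1, 7). Then
  E = r_u · r_u = 50,
  F = r_u · r_v = 49,
  G = r_v · r_v = 50.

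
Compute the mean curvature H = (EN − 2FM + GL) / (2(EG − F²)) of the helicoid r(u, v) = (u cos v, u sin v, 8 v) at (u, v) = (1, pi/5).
H = 0

With E = 1, F = 0, G = u^2 + 64, L = 0, M = -8/sqrt(u^2 + 64), N = 0, assemble
  H = (EN − 2FM + GL) / (2(EG − F²)) = 0.
At (u, v) = (1, pi/5): H = 0.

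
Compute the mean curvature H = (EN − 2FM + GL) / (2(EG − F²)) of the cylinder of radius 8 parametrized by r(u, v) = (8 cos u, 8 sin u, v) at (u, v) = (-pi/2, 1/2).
H = -1/16

With E = 64, F = 0, G = 1, L = -8, M = 0, N = 0, assemble
  H = (EN − 2FM + GL) / (2(EG − F²)) = -1/16.
At (u, v) = (-pi/2, 1/2): H = -1/16.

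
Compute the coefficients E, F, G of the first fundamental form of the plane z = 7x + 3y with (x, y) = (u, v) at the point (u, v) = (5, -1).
E = 50;  F = 21;  G = 10

Partials: r_u = (1, 0, 7), r_v = (0, 1, 3). As functions of (u, v):
  E = r_u · r_u = 50,
  F = r_u · r_v = 21,
  G = r_v · r_v = 10.
Evaluating at (u, v) = (5, -1): E = 50, F = 21, G = 10.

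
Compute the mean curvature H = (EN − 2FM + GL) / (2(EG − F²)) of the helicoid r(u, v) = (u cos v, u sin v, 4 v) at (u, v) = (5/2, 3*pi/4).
H = 0

With E = 1, F = 0, G = u^2 + 16, L = 0, M = -4/sqrt(u^2 + 16), N = 0, assemble
  H = (EN − 2FM + GL) / (2(EG − F²)) = 0.
At (u, v) = (5/2, 3*pi/4): H = 0.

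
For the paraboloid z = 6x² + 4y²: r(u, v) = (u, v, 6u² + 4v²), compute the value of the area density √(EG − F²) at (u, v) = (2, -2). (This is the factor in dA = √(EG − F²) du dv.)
√(EG − F²)|_{(2, -2)} = 7*sqrt(17)

E = 144*u^2 + 1, F = 96*u*v, G = 64*v^2 + 1, so EG − F² = 144*u^2 + 64*v^2 + 1. Taking the positive square root: √(EG − F²) = sqrt(144*u^2 + 64*v^2 + 1). At (u, v) = (2, -2): 7*sqrt(17).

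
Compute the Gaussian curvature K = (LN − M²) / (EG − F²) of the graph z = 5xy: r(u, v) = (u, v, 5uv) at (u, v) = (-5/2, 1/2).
K = -100/106929

Coefficients of the first fundamental form: E = 25*v^2 + 1, F = 25*u*v, G = 25*u^2 + 1.
Coefficients of the second fundamental form: L = 0, M = 5/sqrt(25*u^2 + 25*v^2 + 1), N = 0.
Assemble K = (LN − M²)/(EG − F²) = -25/(625*u^4 + 1250*u^2*v^2 + 50*u^2 + 625*v^4 + 50*v^2 + 1). At (u, v) = (-5/2, 1/2): K = -100/106929.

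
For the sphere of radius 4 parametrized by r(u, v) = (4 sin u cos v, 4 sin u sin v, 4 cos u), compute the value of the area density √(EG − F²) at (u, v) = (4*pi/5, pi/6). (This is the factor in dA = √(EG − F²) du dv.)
√(EG − F²)|_{(4*pi/5, pi/6)} = 4*sqrt(10 - 2*sqrt(5))

E = 16, F = 0, G = 16*sin(u)^2, so EG − F² = 256*sin(u)^2. Taking the positive square root: √(EG − F²) = 16*Abs(sin(u)). At (u, v) = (4*pi/5, pi/6): 4*sqrt(10 - 2*sqrt(5)).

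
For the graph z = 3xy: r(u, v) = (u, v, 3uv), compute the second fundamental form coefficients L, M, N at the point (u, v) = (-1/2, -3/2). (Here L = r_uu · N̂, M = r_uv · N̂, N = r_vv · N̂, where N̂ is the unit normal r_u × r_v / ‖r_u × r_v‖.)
L = 0;  M = 3*sqrt(94)/47;  N = 0

Compute the unit normal N̂(u, v) = (-3*v/sqrt(9*u^2 + 9*v^2 + 1), -3*u/sqrt(9*u^2 + 9*v^2 + 1), 1/sqrt(9*u^2 + 9*v^2 + 1)), and the second partials r_uu, r_uv, r_vv. Take dot products:
  L(u, v) = r_uu · N̂ = 0,
  M(u, v) = r_uv · N̂ = 3/sqrt(9*u^2 + 9*v^2 + 1),
  N(u, v) = r_vv · N̂ = 0.
Evaluating at (u, v) = (-1/2, -3/2):
  L = 0, M = 3*sqrt(94)/47, N = 0.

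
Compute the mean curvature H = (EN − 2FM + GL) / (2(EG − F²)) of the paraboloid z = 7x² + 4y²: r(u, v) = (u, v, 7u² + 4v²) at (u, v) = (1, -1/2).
H = 907*sqrt(213)/45369

With E = 196*u^2 + 1, F = 112*u*v, G = 64*v^2 + 1, L = 14/sqrt(196*u^2 + 64*v^2 + 1), M = 0, N = 8/sqrt(196*u^2 + 64*v^2 + 1), assemble
  H = (EN − 2FM + GL) / (2(EG − F²)) = (784*u^2 + 448*v^2 + 11)/(196*u^2 + 64*v^2 + 1)^(3/2).
At (u, v) = (1, -1/2): H = 907*sqrt(213)/45369.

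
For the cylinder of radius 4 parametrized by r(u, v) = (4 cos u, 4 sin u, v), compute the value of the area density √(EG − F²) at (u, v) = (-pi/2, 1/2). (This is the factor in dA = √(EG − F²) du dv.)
√(EG − F²)|_{(-pi/2, 1/2)} = 4

E = 16, F = 0, G = 1, so EG − F² = 16. Taking the positive square root: √(EG − F²) = 4. At (u, v) = (-pi/2, 1/2): 4.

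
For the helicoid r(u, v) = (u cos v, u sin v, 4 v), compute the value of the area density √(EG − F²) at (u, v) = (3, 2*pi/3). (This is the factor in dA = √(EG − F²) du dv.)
√(EG − F²)|_{(3, 2*pi/3)} = 5

E = 1, F = 0, G = u^2 + 16, so EG − F² = u^2 + 16. Taking the positive square root: √(EG − F²) = sqrt(u^2 + 16). At (u, v) = (3, 2*pi/3): 5.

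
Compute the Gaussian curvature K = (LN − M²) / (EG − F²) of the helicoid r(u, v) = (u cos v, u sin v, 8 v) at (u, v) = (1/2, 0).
K = -1024/66049

Coefficients of the first fundamental form: E = 1, F = 0, G = u^2 + 64.
Coefficients of the second fundamental form: L = 0, M = -8/sqrt(u^2 + 64), N = 0.
Assemble K = (LN − M²)/(EG − F²) = -64/(u^2 + 64)^2. At (u, v) = (1/2, 0): K = -1024/66049.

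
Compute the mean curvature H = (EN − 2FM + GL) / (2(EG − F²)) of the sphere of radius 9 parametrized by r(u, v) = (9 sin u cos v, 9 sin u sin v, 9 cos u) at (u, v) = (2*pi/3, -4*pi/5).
H = -1/9

With E = 81, F = 0, G = 81*sin(u)^2, L = -9*sin(u)/Abs(sin(u)), M = 0, N = -9*sin(u)^3/Abs(sin(u)), assemble
  H = (EN − 2FM + GL) / (2(EG − F²)) = -sin(u)/(9*Abs(sin(u))).
At (u, v) = (2*pi/3, -4*pi/5): H = -1/9.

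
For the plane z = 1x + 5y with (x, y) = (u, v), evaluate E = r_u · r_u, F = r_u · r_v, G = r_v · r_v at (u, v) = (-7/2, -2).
E = 2;  F = 5;  G = 26

Partials: r_u = (1, 0, 1), r_v = (0, 1, 5). As functions of (u, v):
  E = r_u · r_u = 2,
  F = r_u · r_v = 5,
  G = r_v · r_v = 26.
Evaluating at (u, v) = (-7/2, -2): E = 2, F = 5, G = 26.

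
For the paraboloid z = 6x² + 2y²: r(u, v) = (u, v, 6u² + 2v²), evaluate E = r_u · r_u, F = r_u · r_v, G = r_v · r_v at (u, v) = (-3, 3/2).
E = 1297;  F = -216;  G = 37

Partials: r_u = (1, 0, 12*u), r_v = (0, 1, 4*v). As functions of (u, v):
  E = r_u · r_u = 144*u^2 + 1,
  F = r_u · r_v = 48*u*v,
  G = r_v · r_v = 16*v^2 + 1.
Evaluating at (u, v) = (-3, 3/2): E = 1297, F = -216, G = 37.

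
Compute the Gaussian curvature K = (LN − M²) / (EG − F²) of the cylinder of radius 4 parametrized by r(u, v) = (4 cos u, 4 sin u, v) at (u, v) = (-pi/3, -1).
K = 0

Coefficients of the first fundamental form: E = 16, F = 0, G = 1.
Coefficients of the second fundamental form: L = -4, M = 0, N = 0.
Assemble K = (LN − M²)/(EG − F²) = 0. At (u, v) = (-pi/3, -1): K = 0.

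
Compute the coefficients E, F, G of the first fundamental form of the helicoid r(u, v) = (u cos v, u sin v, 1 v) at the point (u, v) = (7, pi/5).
E = 1;  F = 0;  G = 50

Partials: r_u = (cos(v), sin(v), 0), r_v = (-u*sin(v), u*cos(v), 1). As functions of (u, v):
  E = r_u · r_u = 1,
  F = r_u · r_v = 0,
  G = r_v · r_v = u^2 + 1.
Evaluating at (u, v) = (7, pi/5): E = 1, F = 0, G = 50.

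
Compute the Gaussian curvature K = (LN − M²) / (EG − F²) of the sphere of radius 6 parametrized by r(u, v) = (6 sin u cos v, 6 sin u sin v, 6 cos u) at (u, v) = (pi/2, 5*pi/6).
K = 1/36

Coefficients of the first fundamental form: E = 36, F = 0, G = 36*sin(u)^2.
Coefficients of the second fundamental form: L = -6*sin(u)/Abs(sin(u)), M = 0, N = -6*sin(u)^3/Abs(sin(u)).
Assemble K = (LN − M²)/(EG − F²) = 1/36. At (u, v) = (pi/2, 5*pi/6): K = 1/36.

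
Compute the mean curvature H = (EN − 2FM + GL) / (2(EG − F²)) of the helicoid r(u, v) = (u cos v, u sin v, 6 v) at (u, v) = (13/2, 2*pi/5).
H = 0

With E = 1, F = 0, G = u^2 + 36, L = 0, M = -6/sqrt(u^2 + 36), N = 0, assemble
  H = (EN − 2FM + GL) / (2(EG − F²)) = 0.
At (u, v) = (13/2, 2*pi/5): H = 0.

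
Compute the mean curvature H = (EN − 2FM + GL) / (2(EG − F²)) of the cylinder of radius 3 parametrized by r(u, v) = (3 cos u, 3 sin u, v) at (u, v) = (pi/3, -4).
H = -1/6

With E = 9, F = 0, G = 1, L = -3, M = 0, N = 0, assemble
  H = (EN − 2FM + GL) / (2(EG − F²)) = -1/6.
At (u, v) = (pi/3, -4): H = -1/6.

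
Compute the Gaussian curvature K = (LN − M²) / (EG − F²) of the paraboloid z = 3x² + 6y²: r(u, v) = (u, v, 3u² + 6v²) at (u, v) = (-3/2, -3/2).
K = 18/41209

Coefficients of the first fundamental form: E = 36*u^2 + 1, F = 72*u*v, G = 144*v^2 + 1.
Coefficients of the second fundamental form: L = 6/sqrt(36*u^2 + 144*v^2 + 1), M = 0, N = 12/sqrt(36*u^2 + 144*v^2 + 1).
Assemble K = (LN − M²)/(EG − F²) = 72/(1296*u^4 + 10368*u^2*v^2 + 72*u^2 + 20736*v^4 + 288*v^2 + 1). At (u, v) = (-3/2, -3/2): K = 18/41209.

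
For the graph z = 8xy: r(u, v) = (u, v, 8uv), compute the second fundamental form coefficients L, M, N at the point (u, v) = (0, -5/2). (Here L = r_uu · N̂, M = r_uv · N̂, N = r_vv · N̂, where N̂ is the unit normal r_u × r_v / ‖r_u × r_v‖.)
L = 0;  M = 8*sqrt(401)/401;  N = 0

Compute the unit normal N̂(u, v) = (-8*v/sqrt(64*u^2 + 64*v^2 + 1), -8*u/sqrt(64*u^2 + 64*v^2 + 1), 1/sqrt(64*u^2 + 64*v^2 + 1)), and the second partials r_uu, r_uv, r_vv. Take dot products:
  L(u, v) = r_uu · N̂ = 0,
  M(u, v) = r_uv · N̂ = 8/sqrt(64*u^2 + 64*v^2 + 1),
  N(u, v) = r_vv · N̂ = 0.
Evaluating at (u, v) = (0, -5/2):
  L = 0, M = 8*sqrt(401)/401, N = 0.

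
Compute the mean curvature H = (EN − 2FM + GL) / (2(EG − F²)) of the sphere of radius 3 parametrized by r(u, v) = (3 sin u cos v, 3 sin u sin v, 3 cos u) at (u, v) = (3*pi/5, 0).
H = -1/3

With E = 9, F = 0, G = 9*sin(u)^2, L = -3*sin(u)/Abs(sin(u)), M = 0, N = -3*sin(u)^3/Abs(sin(u)), assemble
  H = (EN − 2FM + GL) / (2(EG − F²)) = -sin(u)/(3*Abs(sin(u))).
At (u, v) = (3*pi/5, 0): H = -1/3.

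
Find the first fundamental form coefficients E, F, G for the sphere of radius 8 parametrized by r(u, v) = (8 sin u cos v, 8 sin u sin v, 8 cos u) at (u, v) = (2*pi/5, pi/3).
E = 64;  F = 0;  G = 8*sqrt(5) + 40

Partials: r_u = (8*cos(u)*cos(v), 8*sin(v)*cos(u), -8*sin(u)), r_v = (-8*sin(u)*sin(v), 8*sin(u)*cos(v), 0). As functions of (u, v):
  E = r_u · r_u = 64,
  F = r_u · r_v = 0,
  G = r_v · r_v = 64*sin(u)^2.
Evaluating at (u, v) = (2*pi/5, pi/3): E = 64, F = 0, G = 8*sqrt(5) + 40.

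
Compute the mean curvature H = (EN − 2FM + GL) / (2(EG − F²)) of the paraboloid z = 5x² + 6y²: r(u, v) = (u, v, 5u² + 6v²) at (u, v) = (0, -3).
H = 6491*sqrt(1297)/1682209

With E = 100*u^2 + 1, F = 120*u*v, G = 144*v^2 + 1, L = 10/sqrt(100*u^2 + 144*v^2 + 1), M = 0, N = 12/sqrt(100*u^2 + 144*v^2 + 1), assemble
  H = (EN − 2FM + GL) / (2(EG − F²)) = (600*u^2 + 720*v^2 + 11)/(100*u^2 + 144*v^2 + 1)^(3/2).
At (u, v) = (0, -3): H = 6491*sqrt(1297)/1682209.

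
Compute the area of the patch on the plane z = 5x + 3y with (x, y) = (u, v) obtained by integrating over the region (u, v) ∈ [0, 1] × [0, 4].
Area = 4*sqrt(35)

Area = ∫∫ √(EG − F²) du dv with √(EG − F²) = sqrt(35). Integrating over [0, 1] × [0, 4] gives 4*sqrt(35).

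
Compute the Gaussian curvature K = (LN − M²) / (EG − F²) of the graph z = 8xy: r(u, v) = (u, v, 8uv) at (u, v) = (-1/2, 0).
K = -64/289

Coefficients of the first fundamental form: E = 64*v^2 + 1, F = 64*u*v, G = 64*u^2 + 1.
Coefficients of the second fundamental form: L = 0, M = 8/sqrt(64*u^2 + 64*v^2 + 1), N = 0.
Assemble K = (LN − M²)/(EG − F²) = -64/(4096*u^4 + 8192*u^2*v^2 + 128*u^2 + 4096*v^4 + 128*v^2 + 1). At (u, v) = (-1/2, 0): K = -64/289.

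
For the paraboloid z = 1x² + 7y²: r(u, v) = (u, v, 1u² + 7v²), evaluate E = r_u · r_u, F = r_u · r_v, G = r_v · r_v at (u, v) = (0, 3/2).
E = 1;  F = 0;  G = 442

Partials: r_u = (1, 0, 2*u), r_v = (0, 1, 14*v). As functions of (u, v):
  E = r_u · r_u = 4*u^2 + 1,
  F = r_u · r_v = 28*u*v,
  G = r_v · r_v = 196*v^2 + 1.
Evaluating at (u, v) = (0, 3/2): E = 1, F = 0, G = 442.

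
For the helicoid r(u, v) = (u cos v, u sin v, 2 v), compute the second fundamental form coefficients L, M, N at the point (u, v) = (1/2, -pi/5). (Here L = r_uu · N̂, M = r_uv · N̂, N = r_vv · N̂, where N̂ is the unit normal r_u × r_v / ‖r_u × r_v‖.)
L = 0;  M = -4*sqrt(17)/17;  N = 0

Compute the unit normal N̂(u, v) = (2*sin(v)/sqrt(u^2 + 4), -2*cos(v)/sqrt(u^2 + 4), u/sqrt(u^2 + 4)), and the second partials r_uu, r_uv, r_vv. Take dot products:
  L(u, v) = r_uu · N̂ = 0,
  M(u, v) = r_uv · N̂ = -2/sqrt(u^2 + 4),
  N(u, v) = r_vv · N̂ = 0.
Evaluating at (u, v) = (1/2, -pi/5):
  L = 0, M = -4*sqrt(17)/17, N = 0.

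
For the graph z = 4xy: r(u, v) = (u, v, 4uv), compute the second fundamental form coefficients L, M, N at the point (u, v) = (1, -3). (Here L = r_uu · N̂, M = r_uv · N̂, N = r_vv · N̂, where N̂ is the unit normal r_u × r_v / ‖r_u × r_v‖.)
L = 0;  M = 4*sqrt(161)/161;  N = 0

Compute the unit normal N̂(u, v) = (-4*v/sqrt(16*u^2 + 16*v^2 + 1), -4*u/sqrt(16*u^2 + 16*v^2 + 1), 1/sqrt(16*u^2 + 16*v^2 + 1)), and the second partials r_uu, r_uv, r_vv. Take dot products:
  L(u, v) = r_uu · N̂ = 0,
  M(u, v) = r_uv · N̂ = 4/sqrt(16*u^2 + 16*v^2 + 1),
  N(u, v) = r_vv · N̂ = 0.
Evaluating at (u, v) = (1, -3):
  L = 0, M = 4*sqrt(161)/161, N = 0.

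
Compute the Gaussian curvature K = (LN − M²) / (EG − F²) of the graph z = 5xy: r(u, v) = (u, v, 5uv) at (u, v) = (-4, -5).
K = -25/1052676

Coefficients of the first fundamental form: E = 25*v^2 + 1, F = 25*u*v, G = 25*u^2 + 1.
Coefficients of the second fundamental form: L = 0, M = 5/sqrt(25*u^2 + 25*v^2 + 1), N = 0.
Assemble K = (LN − M²)/(EG − F²) = -25/(625*u^4 + 1250*u^2*v^2 + 50*u^2 + 625*v^4 + 50*v^2 + 1). At (u, v) = (-4, -5): K = -25/1052676.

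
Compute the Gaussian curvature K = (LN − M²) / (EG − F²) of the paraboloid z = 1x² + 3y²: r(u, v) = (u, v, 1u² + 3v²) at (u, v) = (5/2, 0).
K = 3/169

Coefficients of the first fundamental form: E = 4*u^2 + 1, F = 12*u*v, G = 36*v^2 + 1.
Coefficients of the second fundamental form: L = 2/sqrt(4*u^2 + 36*v^2 + 1), M = 0, N = 6/sqrt(4*u^2 + 36*v^2 + 1).
Assemble K = (LN − M²)/(EG − F²) = 12/(16*u^4 + 288*u^2*v^2 + 8*u^2 + 1296*v^4 + 72*v^2 + 1). At (u, v) = (5/2, 0): K = 3/169.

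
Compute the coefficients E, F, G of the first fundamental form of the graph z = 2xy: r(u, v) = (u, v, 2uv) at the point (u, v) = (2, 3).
E = 37;  F = 24;  G = 17

Partials: r_u = (1, 0, 2*v), r_v = (0, 1, 2*u). As functions of (u, v):
  E = r_u · r_u = 4*v^2 + 1,
  F = r_u · r_v = 4*u*v,
  G = r_v · r_v = 4*u^2 + 1.
Evaluating at (u, v) = (2, 3): E = 37, F = 24, G = 17.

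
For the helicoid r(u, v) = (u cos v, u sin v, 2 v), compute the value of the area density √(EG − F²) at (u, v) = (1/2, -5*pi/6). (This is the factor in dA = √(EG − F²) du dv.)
√(EG − F²)|_{(1/2, -5*pi/6)} = sqrt(17)/2

E = 1, F = 0, G = u^2 + 4, so EG − F² = u^2 + 4. Taking the positive square root: √(EG − F²) = sqrt(u^2 + 4). At (u, v) = (1/2, -5*pi/6): sqrt(17)/2.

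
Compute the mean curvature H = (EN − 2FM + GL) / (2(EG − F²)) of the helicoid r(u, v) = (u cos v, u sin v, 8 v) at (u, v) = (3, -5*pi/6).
H = 0

With E = 1, F = 0, G = u^2 + 64, L = 0, M = -8/sqrt(u^2 + 64), N = 0, assemble
  H = (EN − 2FM + GL) / (2(EG − F²)) = 0.
At (u, v) = (3, -5*pi/6): H = 0.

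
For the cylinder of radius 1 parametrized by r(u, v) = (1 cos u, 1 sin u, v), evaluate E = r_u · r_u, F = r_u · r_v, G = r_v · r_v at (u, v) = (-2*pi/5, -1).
E = 1;  F = 0;  G = 1

Partials: r_u = (-sin(u), cos(u), 0), r_v = (0, 0, 1). As functions of (u, v):
  E = r_u · r_u = 1,
  F = r_u · r_v = 0,
  G = r_v · r_v = 1.
Evaluating at (u, v) = (-2*pi/5, -1): E = 1, F = 0, G = 1.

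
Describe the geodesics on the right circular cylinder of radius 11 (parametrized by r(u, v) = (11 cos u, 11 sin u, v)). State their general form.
The cylinder is flat (K = 0) and locally isometric to the plane via the development (u, v) ↦ (11 u, v). Geodesics are the pre-images of straight lines: circles (v constant), vertical lines (u constant), and helices (v = c · u + d) for constants c, d.

A right cylinder has E = 11², F = 0, G = 1, so EG − F² = 11², and L = −11, M = N = 0, giving K = (LN − M²)/(EG − F²) = 0 everywhere. A flat surface is locally isometric to the Euclidean plane via the map (u, v) ↦ (11 u, v). Straight lines in the (x̃, ỹ) plane pull back to: (a) horizontal circles (v = const), (b) vertical generators (u = const), and (c) helices (11 u tan θ = v, i.e. v = c · u + d).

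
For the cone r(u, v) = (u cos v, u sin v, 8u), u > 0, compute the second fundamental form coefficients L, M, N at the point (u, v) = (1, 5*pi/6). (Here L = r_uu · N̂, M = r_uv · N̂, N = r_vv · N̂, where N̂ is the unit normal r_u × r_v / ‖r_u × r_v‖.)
L = 0;  M = 0;  N = 8*sqrt(65)/65

Compute the unit normal N̂(u, v) = (-8*sqrt(65)*u*cos(v)/(65*Abs(u)), -8*sqrt(65)*u*sin(v)/(65*Abs(u)), sqrt(65)*u/(65*Abs(u))), and the second partials r_uu, r_uv, r_vv. Take dot products:
  L(u, v) = r_uu · N̂ = 0,
  M(u, v) = r_uv · N̂ = 0,
  N(u, v) = r_vv · N̂ = 8*sqrt(65)*u^2/(65*Abs(u)).
Evaluating at (u, v) = (1, 5*pi/6):
  L = 0, M = 0, N = 8*sqrt(65)/65.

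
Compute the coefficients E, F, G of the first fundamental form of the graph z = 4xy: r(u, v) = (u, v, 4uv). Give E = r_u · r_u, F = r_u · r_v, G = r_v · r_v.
E = 16*v^2 + 1;  F = 16*u*v;  G = 16*u^2 + 1

Compute partials: r_u = (1, 0, 4*v), r_v = (0, 1, 4*u). Then
  E = r_u · r_u = 16*v^2 + 1,
  F = r_u · r_v = 16*u*v,
  G = r_v · r_v = 16*u^2 + 1.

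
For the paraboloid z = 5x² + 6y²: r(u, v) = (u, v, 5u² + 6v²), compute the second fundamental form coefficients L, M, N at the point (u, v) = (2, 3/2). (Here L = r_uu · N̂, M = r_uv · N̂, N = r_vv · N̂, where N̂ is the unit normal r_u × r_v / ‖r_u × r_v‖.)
L = 2*sqrt(29)/29;  M = 0;  N = 12*sqrt(29)/145

Compute the unit normal N̂(u, v) = (-10*u/sqrt(100*u^2 + 144*v^2 + 1), -12*v/sqrt(100*u^2 + 144*v^2 + 1), 1/sqrt(100*u^2 + 144*v^2 + 1)), and the second partials r_uu, r_uv, r_vv. Take dot products:
  L(u, v) = r_uu · N̂ = 10/sqrt(100*u^2 + 144*v^2 + 1),
  M(u, v) = r_uv · N̂ = 0,
  N(u, v) = r_vv · N̂ = 12/sqrt(100*u^2 + 144*v^2 + 1).
Evaluating at (u, v) = (2, 3/2):
  L = 2*sqrt(29)/29, M = 0, N = 12*sqrt(29)/145.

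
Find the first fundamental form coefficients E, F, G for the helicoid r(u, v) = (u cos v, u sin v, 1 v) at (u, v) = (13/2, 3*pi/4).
E = 1;  F = 0;  G = 173/4

Partials: r_u = (cos(v), sin(v), 0), r_v = (-u*sin(v), u*cos(v), 1). As functions of (u, v):
  E = r_u · r_u = 1,
  F = r_u · r_v = 0,
  G = r_v · r_v = u^2 + 1.
Evaluating at (u, v) = (13/2, 3*pi/4): E = 1, F = 0, G = 173/4.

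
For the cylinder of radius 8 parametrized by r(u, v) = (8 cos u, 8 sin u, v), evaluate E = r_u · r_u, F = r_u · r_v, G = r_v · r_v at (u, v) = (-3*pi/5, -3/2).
E = 64;  F = 0;  G = 1

Partials: r_u = (-8*sin(u), 8*cos(u), 0), r_v = (0, 0, 1). As functions of (u, v):
  E = r_u · r_u = 64,
  F = r_u · r_v = 0,
  G = r_v · r_v = 1.
Evaluating at (u, v) = (-3*pi/5, -3/2): E = 64, F = 0, G = 1.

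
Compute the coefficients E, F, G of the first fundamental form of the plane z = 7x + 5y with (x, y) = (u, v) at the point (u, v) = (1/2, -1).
E = 50;  F = 35;  G = 26

Partials: r_u = (1, 0, 7), r_v = (0, 1, 5). As functions of (u, v):
  E = r_u · r_u = 50,
  F = r_u · r_v = 35,
  G = r_v · r_v = 26.
Evaluating at (u, v) = (1/2, -1): E = 50, F = 35, G = 26.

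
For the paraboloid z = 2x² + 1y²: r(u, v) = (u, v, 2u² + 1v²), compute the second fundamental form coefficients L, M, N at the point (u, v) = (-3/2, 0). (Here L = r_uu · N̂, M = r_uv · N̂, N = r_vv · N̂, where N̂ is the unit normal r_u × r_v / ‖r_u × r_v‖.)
L = 4*sqrt(37)/37;  M = 0;  N = 2*sqrt(37)/37

Compute the unit normal N̂(u, v) = (-4*u/sqrt(16*u^2 + 4*v^2 + 1), -2*v/sqrt(16*u^2 + 4*v^2 + 1), 1/sqrt(16*u^2 + 4*v^2 + 1)), and the second partials r_uu, r_uv, r_vv. Take dot products:
  L(u, v) = r_uu · N̂ = 4/sqrt(16*u^2 + 4*v^2 + 1),
  M(u, v) = r_uv · N̂ = 0,
  N(u, v) = r_vv · N̂ = 2/sqrt(16*u^2 + 4*v^2 + 1).
Evaluating at (u, v) = (-3/2, 0):
  L = 4*sqrt(37)/37, M = 0, N = 2*sqrt(37)/37.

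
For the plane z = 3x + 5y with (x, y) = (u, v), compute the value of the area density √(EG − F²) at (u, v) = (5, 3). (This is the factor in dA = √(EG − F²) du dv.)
√(EG − F²)|_{(5, 3)} = sqrt(35)

E = 10, F = 15, G = 26, so EG − F² = 35. Taking the positive square root: √(EG − F²) = sqrt(35). At (u, v) = (5, 3): sqrt(35).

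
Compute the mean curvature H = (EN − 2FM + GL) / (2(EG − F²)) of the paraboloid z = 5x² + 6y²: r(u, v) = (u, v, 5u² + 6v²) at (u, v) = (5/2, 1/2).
H = 3941*sqrt(662)/438244

With E = 100*u^2 + 1, F = 120*u*v, G = 144*v^2 + 1, L = 10/sqrt(100*u^2 + 144*v^2 + 1), M = 0, N = 12/sqrt(100*u^2 + 144*v^2 + 1), assemble
  H = (EN − 2FM + GL) / (2(EG − F²)) = (600*u^2 + 720*v^2 + 11)/(100*u^2 + 144*v^2 + 1)^(3/2).
At (u, v) = (5/2, 1/2): H = 3941*sqrt(662)/438244.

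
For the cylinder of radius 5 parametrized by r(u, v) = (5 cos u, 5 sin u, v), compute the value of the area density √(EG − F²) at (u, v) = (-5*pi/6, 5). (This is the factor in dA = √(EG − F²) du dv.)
√(EG − F²)|_{(-5*pi/6, 5)} = 5

E = 25, F = 0, G = 1, so EG − F² = 25. Taking the positive square root: √(EG − F²) = 5. At (u, v) = (-5*pi/6, 5): 5.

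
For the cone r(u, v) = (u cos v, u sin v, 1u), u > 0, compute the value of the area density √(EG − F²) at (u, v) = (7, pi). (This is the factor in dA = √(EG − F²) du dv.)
√(EG − F²)|_{(7, pi)} = 7*sqrt(2)

E = 2, F = 0, G = u^2, so EG − F² = 2*u^2. Taking the positive square root: √(EG − F²) = sqrt(2)*Abs(u). At (u, v) = (7, pi): 7*sqrt(2).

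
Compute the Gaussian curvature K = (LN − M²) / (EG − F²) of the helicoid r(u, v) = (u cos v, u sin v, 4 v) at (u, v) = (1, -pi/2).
K = -16/289

Coefficients of the first fundamental form: E = 1, F = 0, G = u^2 + 16.
Coefficients of the second fundamental form: L = 0, M = -4/sqrt(u^2 + 16), N = 0.
Assemble K = (LN − M²)/(EG − F²) = -16/(u^2 + 16)^2. At (u, v) = (1, -pi/2): K = -16/289.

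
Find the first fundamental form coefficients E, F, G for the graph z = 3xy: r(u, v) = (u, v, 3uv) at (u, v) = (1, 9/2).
E = 733/4;  F = 81/2;  G = 10

Partials: r_u = (1, 0, 3*v), r_v = (0, 1, 3*u). As functions of (u, v):
  E = r_u · r_u = 9*v^2 + 1,
  F = r_u · r_v = 9*u*v,
  G = r_v · r_v = 9*u^2 + 1.
Evaluating at (u, v) = (1, 9/2): E = 733/4, F = 81/2, G = 10.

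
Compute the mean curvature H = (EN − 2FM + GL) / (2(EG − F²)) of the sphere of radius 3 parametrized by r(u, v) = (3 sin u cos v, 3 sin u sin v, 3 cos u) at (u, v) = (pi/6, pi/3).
H = -1/3

With E = 9, F = 0, G = 9*sin(u)^2, L = -3*sin(u)/Abs(sin(u)), M = 0, N = -3*sin(u)^3/Abs(sin(u)), assemble
  H = (EN − 2FM + GL) / (2(EG − F²)) = -sin(u)/(3*Abs(sin(u))).
At (u, v) = (pi/6, pi/3): H = -1/3.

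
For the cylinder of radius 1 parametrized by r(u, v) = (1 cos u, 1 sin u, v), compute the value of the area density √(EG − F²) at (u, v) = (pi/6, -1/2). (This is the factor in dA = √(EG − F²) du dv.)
√(EG − F²)|_{(pi/6, -1/2)} = 1

E = 1, F = 0, G = 1, so EG − F² = 1. Taking the positive square root: √(EG − F²) = 1. At (u, v) = (pi/6, -1/2): 1.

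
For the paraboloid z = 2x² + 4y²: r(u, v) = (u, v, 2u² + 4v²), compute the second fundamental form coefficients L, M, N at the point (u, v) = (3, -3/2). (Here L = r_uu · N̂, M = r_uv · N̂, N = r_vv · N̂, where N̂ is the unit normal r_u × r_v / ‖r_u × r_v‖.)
L = 4/17;  M = 0;  N = 8/17

Compute the unit normal N̂(u, v) = (-4*u/sqrt(16*u^2 + 64*v^2 + 1), -8*v/sqrt(16*u^2 + 64*v^2 + 1), 1/sqrt(16*u^2 + 64*v^2 + 1)), and the second partials r_uu, r_uv, r_vv. Take dot products:
  L(u, v) = r_uu · N̂ = 4/sqrt(16*u^2 + 64*v^2 + 1),
  M(u, v) = r_uv · N̂ = 0,
  N(u, v) = r_vv · N̂ = 8/sqrt(16*u^2 + 64*v^2 + 1).
Evaluating at (u, v) = (3, -3/2):
  L = 4/17, M = 0, N = 8/17.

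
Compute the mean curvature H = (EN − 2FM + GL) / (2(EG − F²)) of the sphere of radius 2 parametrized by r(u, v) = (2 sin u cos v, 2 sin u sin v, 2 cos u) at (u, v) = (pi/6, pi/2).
H = -1/2

With E = 4, F = 0, G = 4*sin(u)^2, L = -2*sin(u)/Abs(sin(u)), M = 0, N = -2*sin(u)^3/Abs(sin(u)), assemble
  H = (EN − 2FM + GL) / (2(EG − F²)) = -sin(u)/(2*Abs(sin(u))).
At (u, v) = (pi/6, pi/2): H = -1/2.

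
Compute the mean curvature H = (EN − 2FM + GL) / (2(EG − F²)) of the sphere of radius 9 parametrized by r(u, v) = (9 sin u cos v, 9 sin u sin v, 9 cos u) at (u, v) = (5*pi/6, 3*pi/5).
H = -1/9

With E = 81, F = 0, G = 81*sin(u)^2, L = -9*sin(u)/Abs(sin(u)), M = 0, N = -9*sin(u)^3/Abs(sin(u)), assemble
  H = (EN − 2FM + GL) / (2(EG − F²)) = -sin(u)/(9*Abs(sin(u))).
At (u, v) = (5*pi/6, 3*pi/5): H = -1/9.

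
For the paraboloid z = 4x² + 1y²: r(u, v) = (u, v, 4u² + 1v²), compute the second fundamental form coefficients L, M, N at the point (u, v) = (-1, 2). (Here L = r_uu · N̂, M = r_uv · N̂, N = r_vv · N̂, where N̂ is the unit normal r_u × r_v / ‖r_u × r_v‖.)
L = 8/9;  M = 0;  N = 2/9

Compute the unit normal N̂(u, v) = (-8*u/sqrt(64*u^2 + 4*v^2 + 1), -2*v/sqrt(64*u^2 + 4*v^2 + 1), 1/sqrt(64*u^2 + 4*v^2 + 1)), and the second partials r_uu, r_uv, r_vv. Take dot products:
  L(u, v) = r_uu · N̂ = 8/sqrt(64*u^2 + 4*v^2 + 1),
  M(u, v) = r_uv · N̂ = 0,
  N(u, v) = r_vv · N̂ = 2/sqrt(64*u^2 + 4*v^2 + 1).
Evaluating at (u, v) = (-1, 2):
  L = 8/9, M = 0, N = 2/9.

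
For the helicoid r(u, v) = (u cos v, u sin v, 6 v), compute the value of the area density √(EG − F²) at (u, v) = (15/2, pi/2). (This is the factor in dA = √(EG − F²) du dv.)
√(EG − F²)|_{(15/2, pi/2)} = 3*sqrt(41)/2

E = 1, F = 0, G = u^2 + 36, so EG − F² = u^2 + 36. Taking the positive square root: √(EG − F²) = sqrt(u^2 + 36). At (u, v) = (15/2, pi/2): 3*sqrt(41)/2.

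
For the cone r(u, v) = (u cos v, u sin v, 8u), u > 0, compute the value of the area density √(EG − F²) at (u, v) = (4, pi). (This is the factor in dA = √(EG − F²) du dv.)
√(EG − F²)|_{(4, pi)} = 4*sqrt(65)

E = 65, F = 0, G = u^2, so EG − F² = 65*u^2. Taking the positive square root: √(EG − F²) = sqrt(65)*Abs(u). At (u, v) = (4, pi): 4*sqrt(65).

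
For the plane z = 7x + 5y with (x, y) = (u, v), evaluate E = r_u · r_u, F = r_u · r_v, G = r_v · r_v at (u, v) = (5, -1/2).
E = 50;  F = 35;  G = 26

Partials: r_u = (1, 0, 7), r_v = (0, 1, 5). As functions of (u, v):
  E = r_u · r_u = 50,
  F = r_u · r_v = 35,
  G = r_v · r_v = 26.
Evaluating at (u, v) = (5, -1/2): E = 50, F = 35, G = 26.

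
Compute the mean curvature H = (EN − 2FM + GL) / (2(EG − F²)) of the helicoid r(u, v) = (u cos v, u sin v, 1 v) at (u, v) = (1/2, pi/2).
H = 0

With E = 1, F = 0, G = u^2 + 1, L = 0, M = -1/sqrt(u^2 + 1), N = 0, assemble
  H = (EN − 2FM + GL) / (2(EG − F²)) = 0.
At (u, v) = (1/2, pi/2): H = 0.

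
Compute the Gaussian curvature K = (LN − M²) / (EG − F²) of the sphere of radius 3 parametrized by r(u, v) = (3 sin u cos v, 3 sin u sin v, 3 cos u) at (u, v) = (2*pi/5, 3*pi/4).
K = 1/9

Coefficients of the first fundamental form: E = 9, F = 0, G = 9*sin(u)^2.
Coefficients of the second fundamental form: L = -3*sin(u)/Abs(sin(u)), M = 0, N = -3*sin(u)^3/Abs(sin(u)).
Assemble K = (LN − M²)/(EG − F²) = 1/9. At (u, v) = (2*pi/5, 3*pi/4): K = 1/9.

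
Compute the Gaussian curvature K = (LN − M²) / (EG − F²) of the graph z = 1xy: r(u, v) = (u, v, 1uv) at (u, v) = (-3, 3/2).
K = -16/2401

Coefficients of the first fundamental form: E = v^2 + 1, F = u*v, G = u^2 + 1.
Coefficients of the second fundamental form: L = 0, M = 1/sqrt(u^2 + v^2 + 1), N = 0.
Assemble K = (LN − M²)/(EG − F²) = 1/((u^2*v^2 - (u^2 + 1)*(v^2 + 1))*(u^2 + v^2 + 1)). At (u, v) = (-3, 3/2): K = -16/2401.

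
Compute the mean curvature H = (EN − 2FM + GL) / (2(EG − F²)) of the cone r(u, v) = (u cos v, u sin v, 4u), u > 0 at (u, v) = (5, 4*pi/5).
H = 2*sqrt(17)/85

With E = 17, F = 0, G = u^2, L = 0, M = 0, N = 4*sqrt(17)*u^2/(17*Abs(u)), assemble
  H = (EN − 2FM + GL) / (2(EG − F²)) = 2*sqrt(17)/(17*Abs(u)).
At (u, v) = (5, 4*pi/5): H = 2*sqrt(17)/85.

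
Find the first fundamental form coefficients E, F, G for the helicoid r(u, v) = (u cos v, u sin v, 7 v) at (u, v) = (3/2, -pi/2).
E = 1;  F = 0;  G = 205/4

Partials: r_u = (cos(v), sin(v), 0), r_v = (-u*sin(v), u*cos(v), 7). As functions of (u, v):
  E = r_u · r_u = 1,
  F = r_u · r_v = 0,
  G = r_v · r_v = u^2 + 49.
Evaluating at (u, v) = (3/2, -pi/2): E = 1, F = 0, G = 205/4.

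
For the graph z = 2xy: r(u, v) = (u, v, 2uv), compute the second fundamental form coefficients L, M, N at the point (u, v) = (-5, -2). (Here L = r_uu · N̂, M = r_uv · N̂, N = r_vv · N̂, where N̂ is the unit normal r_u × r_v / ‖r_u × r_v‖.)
L = 0;  M = 2*sqrt(13)/39;  N = 0

Compute the unit normal N̂(u, v) = (-2*v/sqrt(4*u^2 + 4*v^2 + 1), -2*u/sqrt(4*u^2 + 4*v^2 + 1), 1/sqrt(4*u^2 + 4*v^2 + 1)), and the second partials r_uu, r_uv, r_vv. Take dot products:
  L(u, v) = r_uu · N̂ = 0,
  M(u, v) = r_uv · N̂ = 2/sqrt(4*u^2 + 4*v^2 + 1),
  N(u, v) = r_vv · N̂ = 0.
Evaluating at (u, v) = (-5, -2):
  L = 0, M = 2*sqrt(13)/39, N = 0.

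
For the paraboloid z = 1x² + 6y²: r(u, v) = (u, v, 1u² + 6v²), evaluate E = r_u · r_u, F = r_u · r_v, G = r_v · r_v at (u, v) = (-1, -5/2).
E = 5;  F = 60;  G = 901

Partials: r_u = (1, 0, 2*u), r_v = (0, 1, 12*v). As functions of (u, v):
  E = r_u · r_u = 4*u^2 + 1,
  F = r_u · r_v = 24*u*v,
  G = r_v · r_v = 144*v^2 + 1.
Evaluating at (u, v) = (-1, -5/2): E = 5, F = 60, G = 901.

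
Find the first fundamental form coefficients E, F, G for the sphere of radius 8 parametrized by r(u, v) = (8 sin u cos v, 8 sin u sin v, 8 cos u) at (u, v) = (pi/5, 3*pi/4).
E = 64;  F = 0;  G = 40 - 8*sqrt(5)

Partials: r_u = (8*cos(u)*cos(v), 8*sin(v)*cos(u), -8*sin(u)), r_v = (-8*sin(u)*sin(v), 8*sin(u)*cos(v), 0). As functions of (u, v):
  E = r_u · r_u = 64,
  F = r_u · r_v = 0,
  G = r_v · r_v = 64*sin(u)^2.
Evaluating at (u, v) = (pi/5, 3*pi/4): E = 64, F = 0, G = 40 - 8*sqrt(5).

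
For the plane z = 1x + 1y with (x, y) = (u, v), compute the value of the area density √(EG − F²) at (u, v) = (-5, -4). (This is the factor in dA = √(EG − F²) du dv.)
√(EG − F²)|_{(-5, -4)} = sqrt(3)

E = 2, F = 1, G = 2, so EG − F² = 3. Taking the positive square root: √(EG − F²) = sqrt(3). At (u, v) = (-5, -4): sqrt(3).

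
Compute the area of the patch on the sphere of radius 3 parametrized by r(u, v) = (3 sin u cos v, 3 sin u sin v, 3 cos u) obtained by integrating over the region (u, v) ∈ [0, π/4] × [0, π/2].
Area = 9*pi*(2 - sqrt(2))/4

Area = ∫∫ √(EG − F²) du dv with √(EG − F²) = 9*Abs(sin(u)). Integrating over [0, π/4] × [0, π/2] gives 9*pi*(2 - sqrt(2))/4.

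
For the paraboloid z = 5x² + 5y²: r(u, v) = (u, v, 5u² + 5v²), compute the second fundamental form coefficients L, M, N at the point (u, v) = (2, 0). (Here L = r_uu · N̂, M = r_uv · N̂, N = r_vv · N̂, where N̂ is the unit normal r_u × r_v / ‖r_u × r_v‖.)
L = 10*sqrt(401)/401;  M = 0;  N = 10*sqrt(401)/401

Compute the unit normal N̂(u, v) = (-10*u/sqrt(100*u^2 + 100*v^2 + 1), -10*v/sqrt(100*u^2 + 100*v^2 + 1), 1/sqrt(100*u^2 + 100*v^2 + 1)), and the second partials r_uu, r_uv, r_vv. Take dot products:
  L(u, v) = r_uu · N̂ = 10/sqrt(100*u^2 + 100*v^2 + 1),
  M(u, v) = r_uv · N̂ = 0,
  N(u, v) = r_vv · N̂ = 10/sqrt(100*u^2 + 100*v^2 + 1).
Evaluating at (u, v) = (2, 0):
  L = 10*sqrt(401)/401, M = 0, N = 10*sqrt(401)/401.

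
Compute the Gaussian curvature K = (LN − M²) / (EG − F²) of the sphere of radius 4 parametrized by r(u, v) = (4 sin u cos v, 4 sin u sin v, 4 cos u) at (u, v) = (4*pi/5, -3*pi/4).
K = 1/16

Coefficients of the first fundamental form: E = 16, F = 0, G = 16*sin(u)^2.
Coefficients of the second fundamental form: L = -4*sin(u)/Abs(sin(u)), M = 0, N = -4*sin(u)^3/Abs(sin(u)).
Assemble K = (LN − M²)/(EG − F²) = 1/16. At (u, v) = (4*pi/5, -3*pi/4): K = 1/16.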